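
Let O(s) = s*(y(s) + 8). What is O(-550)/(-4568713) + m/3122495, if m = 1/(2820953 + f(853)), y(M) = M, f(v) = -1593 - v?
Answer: -2623510733856497787/40208210652232790045 ≈ -0.065248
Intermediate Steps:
O(s) = s*(8 + s) (O(s) = s*(s + 8) = s*(8 + s))
m = 1/2818507 (m = 1/(2820953 + (-1593 - 1*853)) = 1/(2820953 + (-1593 - 853)) = 1/(2820953 - 2446) = 1/2818507 ≈ 3.5480e-7)
O(-550)/(-4568713) + m/3122495 = -550*(8 - 550)/(-4568713) + (1/2818507)/3122495 = -550*(-542)*(-1/4568713) + (1/2818507)*(1/3122495) = 298100*(-1/4568713) + 1/8800774014965 = -298100/4568713 + 1/8800774014965 = -2623510733856497787/40208210652232790045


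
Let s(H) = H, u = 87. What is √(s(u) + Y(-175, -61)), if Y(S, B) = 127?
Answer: √214 ≈ 14.629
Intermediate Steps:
√(s(u) + Y(-175, -61)) = √(87 + 127) = √214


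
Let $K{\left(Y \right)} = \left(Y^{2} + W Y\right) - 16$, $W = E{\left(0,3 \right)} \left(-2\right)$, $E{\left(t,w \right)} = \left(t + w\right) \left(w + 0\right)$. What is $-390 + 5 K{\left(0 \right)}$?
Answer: $-470$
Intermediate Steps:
$E{\left(t,w \right)} = w \left(t + w\right)$ ($E{\left(t,w \right)} = \left(t + w\right) w = w \left(t + w\right)$)
$W = -18$ ($W = 3 \left(0 + 3\right) \left(-2\right) = 3 \cdot 3 \left(-2\right) = 9 \left(-2\right) = -18$)
$K{\left(Y \right)} = -16 + Y^{2} - 18 Y$ ($K{\left(Y \right)} = \left(Y^{2} - 18 Y\right) - 16 = -16 + Y^{2} - 18 Y$)
$-390 + 5 K{\left(0 \right)} = -390 + 5 \left(-16 + 0^{2} - 0\right) = -390 + 5 \left(-16 + 0 + 0\right) = -390 + 5 \left(-16\right) = -390 - 80 = -470$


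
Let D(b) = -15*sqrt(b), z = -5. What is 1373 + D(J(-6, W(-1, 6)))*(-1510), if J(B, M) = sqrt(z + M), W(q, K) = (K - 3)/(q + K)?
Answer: 1373 + 4530*5**(3/4)*22**(1/4)*sqrt(I) ≈ 24569.0 + 23196.0*I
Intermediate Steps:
W(q, K) = (-3 + K)/(K + q)
J(B, M) = sqrt(-5 + M)
1373 + D(J(-6, W(-1, 6)))*(-1510) = 1373 - 15*(-5 + (-3 + 6)/(6 - 1))**(1/4)*(-1510) = 1373 - 15*(-5 + 3/5)**(1/4)*(-1510) = 1373 - 15*(-22)**(1/4)*5**(3/4)/5*(-1510) = 1373 - 15*5**(3/4)*22**(1/4)*sqrt(I)/5*(-1510) = 1373 - 3*5**(3/4)*22**(1/4)*sqrt(I)*(-1510) = 1373 + 4530*5**(3/4)*22**(1/4)*sqrt(I)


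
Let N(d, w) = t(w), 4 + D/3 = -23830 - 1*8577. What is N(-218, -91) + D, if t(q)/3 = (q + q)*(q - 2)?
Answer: -46455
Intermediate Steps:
t(q) = 6*q*(-2 + q) (t(q) = 3*((q + q)*(q - 2)) = 3*((2*q)*(-2 + q)) = 3*(2*q*(-2 + q)) = 6*q*(-2 + q))
D = -97233 (D = -12 + 3*(-23830 - 1*8577) = -12 + 3*(-23830 - 8577) = -12 + 3*(-32407) = -12 - 97221 = -97233)
N(d, w) = 6*w*(-2 + w)
N(-218, -91) + D = 6*(-91)*(-2 - 91) - 97233 = 6*(-91)*(-93) - 97233 = 50778 - 97233 = -46455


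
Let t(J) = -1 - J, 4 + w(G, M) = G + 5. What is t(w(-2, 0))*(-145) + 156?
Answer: 156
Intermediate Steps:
w(G, M) = 1 + G (w(G, M) = -4 + (G + 5) = -4 + (5 + G) = 1 + G)
t(w(-2, 0))*(-145) + 156 = (-1 - (1 - 2))*(-145) + 156 = (-1 - 1*(-1))*(-145) + 156 = (-1 + 1)*(-145) + 156 = 0*(-145) + 156 = 0 + 156 = 156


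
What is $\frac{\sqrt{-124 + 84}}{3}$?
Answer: $\frac{2 i \sqrt{10}}{3} \approx 2.1082 i$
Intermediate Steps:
$\frac{\sqrt{-124 + 84}}{3} = \sqrt{-40} \cdot \frac{1}{3} = 2 i \sqrt{10} \cdot \frac{1}{3} = \frac{2 i \sqrt{10}}{3}$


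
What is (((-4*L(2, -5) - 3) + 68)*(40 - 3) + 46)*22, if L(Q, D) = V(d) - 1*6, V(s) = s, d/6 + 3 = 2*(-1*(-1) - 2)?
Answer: 171138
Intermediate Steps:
d = -30 (d = -18 + 6*(2*(-1*(-1) - 2)) = -18 + 6*(2*(1 - 2)) = -18 + 6*(2*(-1)) = -18 + 6*(-2) = -18 - 12 = -30)
L(Q, D) = -36 (L(Q, D) = -30 - 1*6 = -30 - 6 = -36)
(((-4*L(2, -5) - 3) + 68)*(40 - 3) + 46)*22 = (((-4*(-36) - 3) + 68)*(40 - 3) + 46)*22 = (((144 - 3) + 68)*37 + 46)*22 = ((141 + 68)*37 + 46)*22 = (209*37 + 46)*22 = (7733 + 46)*22 = 7779*22 = 171138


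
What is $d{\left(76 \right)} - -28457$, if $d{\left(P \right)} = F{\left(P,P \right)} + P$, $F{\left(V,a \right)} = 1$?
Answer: $28534$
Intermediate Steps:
$d{\left(P \right)} = 1 + P$
$d{\left(76 \right)} - -28457 = \left(1 + 76\right) - -28457 = 77 + 28457 = 28534$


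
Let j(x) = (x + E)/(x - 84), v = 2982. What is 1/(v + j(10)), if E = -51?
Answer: 74/220709 ≈ 0.00033528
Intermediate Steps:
j(x) = (-51 + x)/(-84 + x) (j(x) = (x - 51)/(x - 84) = (-51 + x)/(-84 + x))
1/(v + j(10)) = 1/(2982 + (-51 + 10)/(-84 + 10)) = 1/(2982 - 41/(-74)) = 1/(2982 - 1/74*(-41)) = 1/(2982 + 41/74) = 1/(220709/74) = 74/220709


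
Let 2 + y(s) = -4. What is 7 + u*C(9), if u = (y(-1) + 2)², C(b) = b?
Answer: 151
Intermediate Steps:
y(s) = -6 (y(s) = -2 - 4 = -6)
u = 16 (u = (-6 + 2)² = (-4)² = 16)
7 + u*C(9) = 7 + 16*9 = 7 + 144 = 151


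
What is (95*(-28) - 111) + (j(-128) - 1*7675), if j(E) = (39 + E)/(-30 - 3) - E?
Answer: -340405/33 ≈ -10315.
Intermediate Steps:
j(E) = -13/11 - 34*E/33 (j(E) = (39 + E)/(-33) - E = (39 + E)*(-1/33) - E = (-13/11 - E/33) - E = -13/11 - 34*E/33)
(95*(-28) - 111) + (j(-128) - 1*7675) = (95*(-28) - 111) + ((-13/11 - 34/33*(-128)) - 1*7675) = (-2660 - 111) + ((-13/11 + 4352/33) - 7675) = -2771 + (4313/33 - 7675) = -2771 - 248962/33 = -340405/33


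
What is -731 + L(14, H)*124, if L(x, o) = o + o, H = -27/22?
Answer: -11389/11 ≈ -1035.4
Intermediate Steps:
H = -27/22 (H = -27*1/22 = -27/22 ≈ -1.2273)
L(x, o) = 2*o
-731 + L(14, H)*124 = -731 + (2*(-27/22))*124 = -731 - 27/11*124 = -731 - 3348/11 = -11389/11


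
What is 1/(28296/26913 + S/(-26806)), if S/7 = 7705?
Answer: -240476626/231016693 ≈ -1.0409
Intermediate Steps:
S = 53935 (S = 7*7705 = 53935)
1/(28296/26913 + S/(-26806)) = 1/(28296/26913 + 53935/(-26806)) = 1/(28296*(1/26913) + 53935*(-1/26806)) = 1/(9432/8971 - 53935/26806) = 1/(-231016693/240476626) = -240476626/231016693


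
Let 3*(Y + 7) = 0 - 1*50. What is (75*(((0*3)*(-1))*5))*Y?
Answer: 0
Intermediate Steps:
Y = -71/3 (Y = -7 + (0 - 1*50)/3 = -7 + (0 - 50)/3 = -7 + (⅓)*(-50) = -7 - 50/3 = -71/3 ≈ -23.667)
(75*(((0*3)*(-1))*5))*Y = (75*(((0*3)*(-1))*5))*(-71/3) = (75*((0*(-1))*5))*(-71/3) = (75*(0*5))*(-71/3) = (75*0)*(-71/3) = 0*(-71/3) = 0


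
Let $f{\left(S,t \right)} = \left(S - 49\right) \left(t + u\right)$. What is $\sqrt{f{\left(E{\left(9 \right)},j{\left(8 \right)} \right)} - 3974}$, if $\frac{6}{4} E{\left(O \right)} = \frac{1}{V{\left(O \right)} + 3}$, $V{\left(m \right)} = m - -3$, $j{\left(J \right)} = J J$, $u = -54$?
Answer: $\frac{22 i \sqrt{83}}{3} \approx 66.81 i$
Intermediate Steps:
$j{\left(J \right)} = J^{2}$
$V{\left(m \right)} = 3 + m$ ($V{\left(m \right)} = m + 3 = 3 + m$)
$E{\left(O \right)} = \frac{2}{3 \left(6 + O\right)}$ ($E{\left(O \right)} = \frac{2}{3 \left(\left(3 + O\right) + 3\right)} = \frac{2}{3 \left(6 + O\right)}$)
$f{\left(S,t \right)} = \left(-54 + t\right) \left(-49 + S\right)$ ($f{\left(S,t \right)} = \left(S - 49\right) \left(t - 54\right) = \left(-49 + S\right) \left(-54 + t\right) = \left(-54 + t\right) \left(-49 + S\right)$)
$\sqrt{f{\left(E{\left(9 \right)},j{\left(8 \right)} \right)} - 3974} = \sqrt{\left(2646 - 54 \frac{2}{3 \left(6 + 9\right)} - 49 \cdot 8^{2} + \frac{2}{3 \left(6 + 9\right)} 8^{2}\right) - 3974} = \sqrt{\left(2646 - 54 \frac{2}{3 \cdot 15} - 3136 + \frac{2}{3 \cdot 15} \cdot 64\right) - 3974} = \sqrt{\left(2646 - 54 \cdot \frac{2}{3} \cdot \frac{1}{15} - 3136 + \frac{2}{3} \cdot \frac{1}{15} \cdot 64\right) - 3974} = \sqrt{\left(2646 - \frac{12}{5} - 3136 + \frac{2}{45} \cdot 64\right) - 3974} = \sqrt{\left(2646 - \frac{12}{5} - 3136 + \frac{128}{45}\right) - 3974} = \sqrt{- \frac{4406}{9} - 3974} = \sqrt{- \frac{40172}{9}} = \frac{22 i \sqrt{83}}{3}$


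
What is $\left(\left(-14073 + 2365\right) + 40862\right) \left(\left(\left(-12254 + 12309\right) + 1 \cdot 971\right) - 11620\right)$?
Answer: $-308857476$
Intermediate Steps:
$\left(\left(-14073 + 2365\right) + 40862\right) \left(\left(\left(-12254 + 12309\right) + 1 \cdot 971\right) - 11620\right) = \left(-11708 + 40862\right) \left(\left(55 + 971\right) - 11620\right) = 29154 \left(1026 - 11620\right) = 29154 \left(-10594\right) = -308857476$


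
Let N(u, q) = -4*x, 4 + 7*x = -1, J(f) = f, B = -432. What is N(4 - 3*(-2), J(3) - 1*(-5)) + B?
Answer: -3004/7 ≈ -429.14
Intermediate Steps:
x = -5/7 (x = -4/7 + (⅐)*(-1) = -4/7 - ⅐ = -5/7 ≈ -0.71429)
N(u, q) = 20/7 (N(u, q) = -4*(-5/7) = 20/7)
N(4 - 3*(-2), J(3) - 1*(-5)) + B = 20/7 - 432 = -3004/7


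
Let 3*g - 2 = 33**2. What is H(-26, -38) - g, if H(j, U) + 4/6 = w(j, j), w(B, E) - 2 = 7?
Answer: -1066/3 ≈ -355.33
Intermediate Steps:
w(B, E) = 9 (w(B, E) = 2 + 7 = 9)
H(j, U) = 25/3 (H(j, U) = -2/3 + 9 = 25/3)
g = 1091/3 (g = 2/3 + (1/3)*33**2 = 2/3 + (1/3)*1089 = 2/3 + 363 = 1091/3 ≈ 363.67)
H(-26, -38) - g = 25/3 - 1*1091/3 = 25/3 - 1091/3 = -1066/3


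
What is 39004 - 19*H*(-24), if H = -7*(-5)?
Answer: 54964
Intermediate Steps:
H = 35
39004 - 19*H*(-24) = 39004 - 19*35*(-24) = 39004 - 665*(-24) = 39004 + 15960 = 54964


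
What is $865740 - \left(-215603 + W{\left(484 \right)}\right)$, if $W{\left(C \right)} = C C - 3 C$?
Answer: $848539$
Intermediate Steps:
$W{\left(C \right)} = C^{2} - 3 C$
$865740 - \left(-215603 + W{\left(484 \right)}\right) = 865740 - \left(-215603 + 484 \left(-3 + 484\right)\right) = 865740 - \left(-215603 + 484 \cdot 481\right) = 865740 - \left(-215603 + 232804\right) = 865740 - 17201 = 848539$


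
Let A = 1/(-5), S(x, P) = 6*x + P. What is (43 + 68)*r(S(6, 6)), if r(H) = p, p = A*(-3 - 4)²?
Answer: -5439/5 ≈ -1087.8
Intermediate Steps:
S(x, P) = P + 6*x
A = -⅕ ≈ -0.20000
p = -49/5 (p = -(-3 - 4)²/5 = -⅕*(-7)² = -⅕*49 = -49/5 ≈ -9.8000)
r(H) = -49/5
(43 + 68)*r(S(6, 6)) = (43 + 68)*(-49/5) = 111*(-49/5) = -5439/5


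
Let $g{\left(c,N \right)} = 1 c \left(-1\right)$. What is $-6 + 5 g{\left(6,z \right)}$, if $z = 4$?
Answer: $-36$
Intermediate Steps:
$g{\left(c,N \right)} = - c$ ($g{\left(c,N \right)} = c \left(-1\right) = - c$)
$-6 + 5 g{\left(6,z \right)} = -6 + 5 \left(\left(-1\right) 6\right) = -6 + 5 \left(-6\right) = -6 - 30 = -36$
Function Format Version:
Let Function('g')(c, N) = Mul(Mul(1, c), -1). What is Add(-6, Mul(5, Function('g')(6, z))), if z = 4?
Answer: -36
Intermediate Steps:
Function('g')(c, N) = Mul(-1, c) (Function('g')(c, N) = Mul(c, -1) = Mul(-1, c))
Add(-6, Mul(5, Function('g')(6, z))) = Add(-6, Mul(5, Mul(-1, 6))) = Add(-6, Mul(5, -6)) = Add(-6, -30) = -36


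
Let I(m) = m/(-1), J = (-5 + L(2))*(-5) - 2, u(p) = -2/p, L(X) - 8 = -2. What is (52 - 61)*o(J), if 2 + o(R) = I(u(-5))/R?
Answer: 612/35 ≈ 17.486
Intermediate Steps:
L(X) = 6 (L(X) = 8 - 2 = 6)
J = -7 (J = (-5 + 6)*(-5) - 2 = 1*(-5) - 2 = -5 - 2 = -7)
I(m) = -m (I(m) = m*(-1) = -m)
o(R) = -2 - 2/(5*R) (o(R) = -2 + (-(-2)/(-5))/R = -2 + (-(-2)*(-1)/5)/R = -2 + (-1*⅖)/R = -2 - 2/(5*R))
(52 - 61)*o(J) = (52 - 61)*(-2 - ⅖/(-7)) = -9*(-2 - ⅖*(-⅐)) = -9*(-2 + 2/35) = -9*(-68/35) = 612/35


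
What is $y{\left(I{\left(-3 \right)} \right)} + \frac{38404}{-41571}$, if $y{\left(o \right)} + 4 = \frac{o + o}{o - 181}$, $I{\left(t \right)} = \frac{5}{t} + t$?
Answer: $- \frac{112847228}{23155047} \approx -4.8736$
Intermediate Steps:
$I{\left(t \right)} = t + \frac{5}{t}$
$y{\left(o \right)} = -4 + \frac{2 o}{-181 + o}$ ($y{\left(o \right)} = -4 + \frac{o + o}{o - 181} = -4 + \frac{2 o}{-181 + o}$)
$y{\left(I{\left(-3 \right)} \right)} + \frac{38404}{-41571} = \frac{2 \left(362 - \left(-3 + \frac{5}{-3}\right)\right)}{-181 - \left(3 - \frac{5}{-3}\right)} + \frac{38404}{-41571} = \frac{2 \left(362 - \left(-3 + 5 \left(- \frac{1}{3}\right)\right)\right)}{-181 + \left(-3 + 5 \left(- \frac{1}{3}\right)\right)} + 38404 \left(- \frac{1}{41571}\right) = \frac{2 \left(362 - \left(-3 - \frac{5}{3}\right)\right)}{-181 - \frac{14}{3}} - \frac{38404}{41571} = \frac{2 \left(362 - - \frac{14}{3}\right)}{-181 - \frac{14}{3}} - \frac{38404}{41571} = \frac{2 \left(362 + \frac{14}{3}\right)}{- \frac{557}{3}} - \frac{38404}{41571} = 2 \left(- \frac{3}{557}\right) \frac{1100}{3} - \frac{38404}{41571} = - \frac{2200}{557} - \frac{38404}{41571} = - \frac{112847228}{23155047}$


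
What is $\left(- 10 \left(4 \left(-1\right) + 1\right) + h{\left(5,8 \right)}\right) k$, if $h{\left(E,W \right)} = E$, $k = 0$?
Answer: $0$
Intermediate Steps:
$\left(- 10 \left(4 \left(-1\right) + 1\right) + h{\left(5,8 \right)}\right) k = \left(- 10 \left(4 \left(-1\right) + 1\right) + 5\right) 0 = \left(- 10 \left(-4 + 1\right) + 5\right) 0 = \left(\left(-10\right) \left(-3\right) + 5\right) 0 = \left(30 + 5\right) 0 = 35 \cdot 0 = 0$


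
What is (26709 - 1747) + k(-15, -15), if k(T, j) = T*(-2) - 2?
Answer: 24990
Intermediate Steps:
k(T, j) = -2 - 2*T (k(T, j) = -2*T - 2 = -2 - 2*T)
(26709 - 1747) + k(-15, -15) = (26709 - 1747) + (-2 - 2*(-15)) = 24962 + (-2 + 30) = 24962 + 28 = 24990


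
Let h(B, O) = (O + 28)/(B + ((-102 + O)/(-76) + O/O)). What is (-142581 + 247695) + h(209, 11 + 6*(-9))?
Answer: 338571966/3221 ≈ 1.0511e+5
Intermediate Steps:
h(B, O) = (28 + O)/(89/38 + B - O/76) (h(B, O) = (28 + O)/(B + ((-102 + O)*(-1/76) + 1)) = (28 + O)/(B + ((51/38 - O/76) + 1)) = (28 + O)/(B + (89/38 - O/76)) = (28 + O)/(89/38 + B - O/76))
(-142581 + 247695) + h(209, 11 + 6*(-9)) = (-142581 + 247695) + 76*(28 + (11 + 6*(-9)))/(178 - (11 + 6*(-9)) + 76*209) = 105114 + 76*(28 + (11 - 54))/(178 - (11 - 54) + 15884) = 105114 + 76*(28 - 43)/(178 - 1*(-43) + 15884) = 105114 + 76*(-15)/(178 + 43 + 15884) = 105114 + 76*(-15)/16105 = 105114 + 76*(1/16105)*(-15) = 105114 - 228/3221 = 338571966/3221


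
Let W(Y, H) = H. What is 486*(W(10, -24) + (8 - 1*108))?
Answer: -60264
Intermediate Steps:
486*(W(10, -24) + (8 - 1*108)) = 486*(-24 + (8 - 1*108)) = 486*(-24 + (8 - 108)) = 486*(-24 - 100) = 486*(-124) = -60264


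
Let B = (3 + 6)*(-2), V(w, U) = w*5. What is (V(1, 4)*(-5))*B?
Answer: 450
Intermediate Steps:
V(w, U) = 5*w
B = -18 (B = 9*(-2) = -18)
(V(1, 4)*(-5))*B = ((5*1)*(-5))*(-18) = (5*(-5))*(-18) = -25*(-18) = 450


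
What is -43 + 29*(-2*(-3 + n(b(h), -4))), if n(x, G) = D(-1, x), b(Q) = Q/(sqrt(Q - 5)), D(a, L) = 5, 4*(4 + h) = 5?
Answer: -159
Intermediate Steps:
h = -11/4 (h = -4 + (1/4)*5 = -4 + 5/4 = -11/4 ≈ -2.7500)
b(Q) = Q/sqrt(-5 + Q) (b(Q) = Q/(sqrt(-5 + Q)) = Q/sqrt(-5 + Q))
n(x, G) = 5
-43 + 29*(-2*(-3 + n(b(h), -4))) = -43 + 29*(-2*(-3 + 5)) = -43 + 29*(-2*2) = -43 + 29*(-4) = -43 - 116 = -159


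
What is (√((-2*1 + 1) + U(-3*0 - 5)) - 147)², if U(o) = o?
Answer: (147 - I*√6)² ≈ 21603.0 - 720.15*I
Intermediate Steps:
(√((-2*1 + 1) + U(-3*0 - 5)) - 147)² = (√((-2*1 + 1) + (-3*0 - 5)) - 147)² = (√((-2 + 1) + (0 - 5)) - 147)² = (√(-1 - 5) - 147)² = (√(-6) - 147)² = (I*√6 - 147)² = (-147 + I*√6)²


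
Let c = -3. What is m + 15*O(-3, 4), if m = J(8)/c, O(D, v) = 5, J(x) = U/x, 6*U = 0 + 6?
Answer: 1799/24 ≈ 74.958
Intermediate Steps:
U = 1 (U = (0 + 6)/6 = (⅙)*6 = 1)
J(x) = 1/x
m = -1/24 (m = 1/(8*(-3)) = (⅛)*(-⅓) = -1/24 ≈ -0.041667)
m + 15*O(-3, 4) = -1/24 + 15*5 = -1/24 + 75 = 1799/24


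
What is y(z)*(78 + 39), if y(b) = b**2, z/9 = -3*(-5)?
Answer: 2132325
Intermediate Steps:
z = 135 (z = 9*(-3*(-5)) = 9*15 = 135)
y(z)*(78 + 39) = 135**2*(78 + 39) = 18225*117 = 2132325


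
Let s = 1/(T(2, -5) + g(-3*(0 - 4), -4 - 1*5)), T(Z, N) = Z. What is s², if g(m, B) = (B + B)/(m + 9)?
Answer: 49/64 ≈ 0.76563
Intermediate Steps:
g(m, B) = 2*B/(9 + m) (g(m, B) = (2*B)/(9 + m) = 2*B/(9 + m))
s = 7/8 (s = 1/(2 + 2*(-4 - 1*5)/(9 - 3*(0 - 4))) = 1/(2 + 2*(-4 - 5)/(9 - 3*(-4))) = 1/(2 + 2*(-9)/(9 + 12)) = 1/(2 + 2*(-9)/21) = 1/(2 + 2*(-9)*(1/21)) = 1/(2 - 6/7) = 1/(8/7) = 7/8 ≈ 0.87500)
s² = (7/8)² = 49/64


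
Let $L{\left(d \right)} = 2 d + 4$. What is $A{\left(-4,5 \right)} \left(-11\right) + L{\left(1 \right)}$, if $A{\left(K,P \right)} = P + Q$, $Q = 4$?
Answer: $-93$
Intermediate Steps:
$L{\left(d \right)} = 4 + 2 d$
$A{\left(K,P \right)} = 4 + P$ ($A{\left(K,P \right)} = P + 4 = 4 + P$)
$A{\left(-4,5 \right)} \left(-11\right) + L{\left(1 \right)} = \left(4 + 5\right) \left(-11\right) + \left(4 + 2 \cdot 1\right) = 9 \left(-11\right) + \left(4 + 2\right) = -99 + 6 = -93$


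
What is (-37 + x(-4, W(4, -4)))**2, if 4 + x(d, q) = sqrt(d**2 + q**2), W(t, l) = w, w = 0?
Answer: 1369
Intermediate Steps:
W(t, l) = 0
x(d, q) = -4 + sqrt(d**2 + q**2)
(-37 + x(-4, W(4, -4)))**2 = (-37 + (-4 + sqrt((-4)**2 + 0**2)))**2 = (-37 + (-4 + sqrt(16 + 0)))**2 = (-37 + (-4 + sqrt(16)))**2 = (-37 + (-4 + 4))**2 = (-37 + 0)**2 = (-37)**2 = 1369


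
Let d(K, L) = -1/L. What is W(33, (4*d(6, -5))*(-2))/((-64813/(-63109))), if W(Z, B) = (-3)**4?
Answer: 5111829/64813 ≈ 78.870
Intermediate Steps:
W(Z, B) = 81
W(33, (4*d(6, -5))*(-2))/((-64813/(-63109))) = 81/((-64813/(-63109))) = 81/((-64813*(-1/63109))) = 81/(64813/63109) = 81*(63109/64813) = 5111829/64813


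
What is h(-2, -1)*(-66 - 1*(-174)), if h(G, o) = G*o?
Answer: 216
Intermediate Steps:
h(-2, -1)*(-66 - 1*(-174)) = (-2*(-1))*(-66 - 1*(-174)) = 2*(-66 + 174) = 2*108 = 216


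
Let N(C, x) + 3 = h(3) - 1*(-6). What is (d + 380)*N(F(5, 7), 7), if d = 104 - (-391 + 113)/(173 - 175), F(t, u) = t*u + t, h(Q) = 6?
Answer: 3105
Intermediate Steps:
F(t, u) = t + t*u
N(C, x) = 9 (N(C, x) = -3 + (6 - 1*(-6)) = -3 + (6 + 6) = -3 + 12 = 9)
d = -35 (d = 104 - (-278)/(-2) = 104 - (-278)*(-1)/2 = 104 - 1*139 = 104 - 139 = -35)
(d + 380)*N(F(5, 7), 7) = (-35 + 380)*9 = 345*9 = 3105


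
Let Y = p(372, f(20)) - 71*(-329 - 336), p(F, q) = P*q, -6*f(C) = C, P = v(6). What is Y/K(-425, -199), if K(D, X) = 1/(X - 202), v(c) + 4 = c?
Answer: -56791625/3 ≈ -1.8931e+7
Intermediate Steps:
v(c) = -4 + c
P = 2 (P = -4 + 6 = 2)
f(C) = -C/6
K(D, X) = 1/(-202 + X)
p(F, q) = 2*q
Y = 141625/3 (Y = 2*(-1/6*20) - 71*(-329 - 336) = 2*(-10/3) - 71*(-665) = -20/3 + 47215 = 141625/3 ≈ 47208.)
Y/K(-425, -199) = 141625/(3*(1/(-202 - 199))) = 141625/(3*(1/(-401))) = 141625/(3*(-1/401)) = (141625/3)*(-401) = -56791625/3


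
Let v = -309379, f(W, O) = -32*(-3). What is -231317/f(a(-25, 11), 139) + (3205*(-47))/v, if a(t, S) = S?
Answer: -71550161183/29700384 ≈ -2409.1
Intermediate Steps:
f(W, O) = 96
-231317/f(a(-25, 11), 139) + (3205*(-47))/v = -231317/96 + (3205*(-47))/(-309379) = -231317*1/96 - 150635*(-1/309379) = -231317/96 + 150635/309379 = -71550161183/29700384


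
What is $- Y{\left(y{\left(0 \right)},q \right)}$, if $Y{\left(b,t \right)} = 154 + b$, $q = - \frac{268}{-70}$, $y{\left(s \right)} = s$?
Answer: $-154$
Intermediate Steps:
$q = \frac{134}{35}$ ($q = \left(-268\right) \left(- \frac{1}{70}\right) = \frac{134}{35} \approx 3.8286$)
$- Y{\left(y{\left(0 \right)},q \right)} = - (154 + 0) = \left(-1\right) 154 = -154$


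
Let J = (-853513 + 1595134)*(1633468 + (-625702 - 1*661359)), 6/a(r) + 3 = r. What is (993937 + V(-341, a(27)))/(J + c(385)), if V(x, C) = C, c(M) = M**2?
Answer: 3975749/1027611415888 ≈ 3.8689e-6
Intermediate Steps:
a(r) = 6/(-3 + r)
J = 256902705747 (J = 741621*(1633468 + (-625702 - 661359)) = 741621*(1633468 - 1287061) = 741621*346407 = 256902705747)
(993937 + V(-341, a(27)))/(J + c(385)) = (993937 + 6/(-3 + 27))/(256902705747 + 385**2) = (993937 + 6/24)/(256902705747 + 148225) = (993937 + 6*(1/24))/256902853972 = (993937 + 1/4)*(1/256902853972) = (3975749/4)*(1/256902853972) = 3975749/1027611415888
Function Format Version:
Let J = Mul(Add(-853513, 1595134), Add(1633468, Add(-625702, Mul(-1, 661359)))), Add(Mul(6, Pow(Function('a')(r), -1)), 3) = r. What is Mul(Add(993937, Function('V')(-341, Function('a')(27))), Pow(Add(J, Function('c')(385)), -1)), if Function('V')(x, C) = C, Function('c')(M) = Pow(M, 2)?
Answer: Rational(3975749, 1027611415888) ≈ 3.8689e-6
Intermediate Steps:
Function('a')(r) = Mul(6, Pow(Add(-3, r), -1))
J = 256902705747 (J = Mul(741621, Add(1633468, Add(-625702, -661359))) = Mul(741621, Add(1633468, -1287061)) = Mul(741621, 346407) = 256902705747)
Mul(Add(993937, Function('V')(-341, Function('a')(27))), Pow(Add(J, Function('c')(385)), -1)) = Mul(Add(993937, Mul(6, Pow(Add(-3, 27), -1))), Pow(Add(256902705747, Pow(385, 2)), -1)) = Mul(Add(993937, Mul(6, Pow(24, -1))), Pow(Add(256902705747, 148225), -1)) = Mul(Add(993937, Mul(6, Rational(1, 24))), Pow(256902853972, -1)) = Mul(Add(993937, Rational(1, 4)), Rational(1, 256902853972)) = Mul(Rational(3975749, 4), Rational(1, 256902853972)) = Rational(3975749, 1027611415888)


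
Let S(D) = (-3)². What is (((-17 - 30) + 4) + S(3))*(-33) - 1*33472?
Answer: -32350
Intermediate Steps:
S(D) = 9
(((-17 - 30) + 4) + S(3))*(-33) - 1*33472 = (((-17 - 30) + 4) + 9)*(-33) - 1*33472 = ((-47 + 4) + 9)*(-33) - 33472 = (-43 + 9)*(-33) - 33472 = -34*(-33) - 33472 = 1122 - 33472 = -32350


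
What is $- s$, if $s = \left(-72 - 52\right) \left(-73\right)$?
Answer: $-9052$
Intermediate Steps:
$s = 9052$ ($s = \left(-124\right) \left(-73\right) = 9052$)
$- s = \left(-1\right) 9052 = -9052$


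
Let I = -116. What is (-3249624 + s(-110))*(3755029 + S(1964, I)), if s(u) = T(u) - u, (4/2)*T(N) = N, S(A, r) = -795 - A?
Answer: -12193260271630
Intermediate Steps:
T(N) = N/2
s(u) = -u/2 (s(u) = u/2 - u = -u/2)
(-3249624 + s(-110))*(3755029 + S(1964, I)) = (-3249624 - ½*(-110))*(3755029 + (-795 - 1*1964)) = (-3249624 + 55)*(3755029 + (-795 - 1964)) = -3249569*(3755029 - 2759) = -3249569*3752270 = -12193260271630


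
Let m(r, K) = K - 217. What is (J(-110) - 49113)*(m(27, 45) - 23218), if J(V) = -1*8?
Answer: 1148940190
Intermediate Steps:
J(V) = -8
m(r, K) = -217 + K
(J(-110) - 49113)*(m(27, 45) - 23218) = (-8 - 49113)*((-217 + 45) - 23218) = -49121*(-172 - 23218) = -49121*(-23390) = 1148940190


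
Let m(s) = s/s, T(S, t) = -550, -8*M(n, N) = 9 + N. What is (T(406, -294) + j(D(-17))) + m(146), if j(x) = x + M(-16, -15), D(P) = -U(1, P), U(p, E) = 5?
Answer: -2213/4 ≈ -553.25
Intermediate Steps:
M(n, N) = -9/8 - N/8 (M(n, N) = -(9 + N)/8 = -9/8 - N/8)
D(P) = -5 (D(P) = -1*5 = -5)
j(x) = 3/4 + x (j(x) = x + (-9/8 - 1/8*(-15)) = x + (-9/8 + 15/8) = x + 3/4 = 3/4 + x)
m(s) = 1
(T(406, -294) + j(D(-17))) + m(146) = (-550 + (3/4 - 5)) + 1 = (-550 - 17/4) + 1 = -2217/4 + 1 = -2213/4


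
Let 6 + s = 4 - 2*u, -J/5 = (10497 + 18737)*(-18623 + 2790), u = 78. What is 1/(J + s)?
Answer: 1/2314309452 ≈ 4.3209e-10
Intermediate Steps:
J = 2314309610 (J = -5*(10497 + 18737)*(-18623 + 2790) = -146170*(-15833) = -5*(-462861922) = 2314309610)
s = -158 (s = -6 + (4 - 2*78) = -6 + (4 - 156) = -6 - 152 = -158)
1/(J + s) = 1/(2314309610 - 158) = 1/2314309452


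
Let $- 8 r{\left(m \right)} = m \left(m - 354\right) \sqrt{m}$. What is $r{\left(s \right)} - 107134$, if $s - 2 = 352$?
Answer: $-107134$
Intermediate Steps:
$s = 354$ ($s = 2 + 352 = 354$)
$r{\left(m \right)} = - \frac{m^{\frac{3}{2}} \left(-354 + m\right)}{8}$ ($r{\left(m \right)} = - \frac{m \left(m - 354\right) \sqrt{m}}{8} = - \frac{m \left(-354 + m\right) \sqrt{m}}{8} = - \frac{m^{\frac{3}{2}} \left(-354 + m\right)}{8}$)
$r{\left(s \right)} - 107134 = \frac{354^{\frac{3}{2}} \left(354 - 354\right)}{8} - 107134 = \frac{354 \sqrt{354} \left(354 - 354\right)}{8} - 107134 = \frac{1}{8} \cdot 354 \sqrt{354} \cdot 0 - 107134 = 0 - 107134 = -107134$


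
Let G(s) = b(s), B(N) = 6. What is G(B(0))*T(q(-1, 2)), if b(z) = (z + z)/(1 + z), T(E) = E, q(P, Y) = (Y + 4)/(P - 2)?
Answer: -24/7 ≈ -3.4286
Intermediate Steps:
q(P, Y) = (4 + Y)/(-2 + P)
b(z) = 2*z/(1 + z) (b(z) = (2*z)/(1 + z) = 2*z/(1 + z))
G(s) = 2*s/(1 + s)
G(B(0))*T(q(-1, 2)) = (2*6/(1 + 6))*((4 + 2)/(-2 - 1)) = (2*6/7)*(6/(-3)) = (2*6*(⅐))*(-⅓*6) = (12/7)*(-2) = -24/7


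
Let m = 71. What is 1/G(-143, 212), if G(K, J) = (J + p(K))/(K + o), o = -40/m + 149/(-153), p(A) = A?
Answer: -1570108/749547 ≈ -2.0947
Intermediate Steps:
o = -16699/10863 (o = -40/71 + 149/(-153) = -40*1/71 + 149*(-1/153) = -40/71 - 149/153 = -16699/10863 ≈ -1.5372)
G(K, J) = (J + K)/(-16699/10863 + K) (G(K, J) = (J + K)/(K - 16699/10863) = (J + K)/(-16699/10863 + K))
1/G(-143, 212) = 1/(10863*(212 - 143)/(-16699 + 10863*(-143))) = 1/(10863*69/(-16699 - 1553409)) = 1/(10863*69/(-1570108)) = 1/(10863*(-1/1570108)*69) = 1/(-749547/1570108) = -1570108/749547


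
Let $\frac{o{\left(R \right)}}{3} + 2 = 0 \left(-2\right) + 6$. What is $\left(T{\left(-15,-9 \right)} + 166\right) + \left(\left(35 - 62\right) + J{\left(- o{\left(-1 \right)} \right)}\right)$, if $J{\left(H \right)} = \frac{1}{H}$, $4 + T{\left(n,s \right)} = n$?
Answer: $\frac{1439}{12} \approx 119.92$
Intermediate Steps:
$o{\left(R \right)} = 12$ ($o{\left(R \right)} = -6 + 3 \left(0 \left(-2\right) + 6\right) = -6 + 3 \left(0 + 6\right) = -6 + 3 \cdot 6 = -6 + 18 = 12$)
$T{\left(n,s \right)} = -4 + n$
$\left(T{\left(-15,-9 \right)} + 166\right) + \left(\left(35 - 62\right) + J{\left(- o{\left(-1 \right)} \right)}\right) = \left(\left(-4 - 15\right) + 166\right) + \left(\left(35 - 62\right) + \frac{1}{\left(-1\right) 12}\right) = \left(-19 + 166\right) - \left(27 - \frac{1}{-12}\right) = 147 - \frac{325}{12} = \frac{1439}{12}$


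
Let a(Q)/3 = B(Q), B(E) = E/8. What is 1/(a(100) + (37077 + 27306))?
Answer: 2/128841 ≈ 1.5523e-5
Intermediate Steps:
B(E) = E/8 (B(E) = E*(⅛) = E/8)
a(Q) = 3*Q/8 (a(Q) = 3*(Q/8) = 3*Q/8)
1/(a(100) + (37077 + 27306)) = 1/((3/8)*100 + (37077 + 27306)) = 1/(75/2 + 64383) = 1/(128841/2) = 2/128841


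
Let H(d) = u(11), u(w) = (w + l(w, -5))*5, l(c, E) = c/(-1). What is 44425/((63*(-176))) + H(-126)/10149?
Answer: -44425/11088 ≈ -4.0066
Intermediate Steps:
l(c, E) = -c (l(c, E) = c*(-1) = -c)
u(w) = 0 (u(w) = (w - w)*5 = 0*5 = 0)
H(d) = 0
44425/((63*(-176))) + H(-126)/10149 = 44425/((63*(-176))) + 0/10149 = 44425/(-11088) + 0*(1/10149) = 44425*(-1/11088) + 0 = -44425/11088 + 0 = -44425/11088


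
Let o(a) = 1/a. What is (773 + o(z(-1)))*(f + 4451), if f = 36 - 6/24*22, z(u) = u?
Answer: 3459718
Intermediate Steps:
f = 61/2 (f = 36 - 6*1/24*22 = 36 - 1/4*22 = 36 - 11/2 = 61/2 ≈ 30.500)
(773 + o(z(-1)))*(f + 4451) = (773 + 1/(-1))*(61/2 + 4451) = (773 - 1)*(8963/2) = 772*(8963/2) = 3459718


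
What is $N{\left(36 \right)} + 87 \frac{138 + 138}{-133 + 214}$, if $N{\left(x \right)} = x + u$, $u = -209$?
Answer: $\frac{1111}{9} \approx 123.44$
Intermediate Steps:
$N{\left(x \right)} = -209 + x$ ($N{\left(x \right)} = x - 209 = -209 + x$)
$N{\left(36 \right)} + 87 \frac{138 + 138}{-133 + 214} = \left(-209 + 36\right) + 87 \frac{138 + 138}{-133 + 214} = -173 + 87 \cdot \frac{276}{81} = -173 + 87 \cdot 276 \cdot \frac{1}{81} = -173 + 87 \cdot \frac{92}{27} = -173 + \frac{2668}{9} = \frac{1111}{9}$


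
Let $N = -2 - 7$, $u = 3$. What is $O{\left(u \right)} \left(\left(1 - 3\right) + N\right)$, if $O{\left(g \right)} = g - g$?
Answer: $0$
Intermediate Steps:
$O{\left(g \right)} = 0$
$N = -9$
$O{\left(u \right)} \left(\left(1 - 3\right) + N\right) = 0 \left(\left(1 - 3\right) - 9\right) = 0 \left(-2 - 9\right) = 0 \left(-11\right) = 0$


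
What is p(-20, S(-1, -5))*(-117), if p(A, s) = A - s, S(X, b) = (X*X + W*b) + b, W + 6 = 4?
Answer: 3042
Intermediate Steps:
W = -2 (W = -6 + 4 = -2)
S(X, b) = X**2 - b (S(X, b) = (X*X - 2*b) + b = (X**2 - 2*b) + b = X**2 - b)
p(-20, S(-1, -5))*(-117) = (-20 - ((-1)**2 - 1*(-5)))*(-117) = (-20 - (1 + 5))*(-117) = (-20 - 1*6)*(-117) = (-20 - 6)*(-117) = -26*(-117) = 3042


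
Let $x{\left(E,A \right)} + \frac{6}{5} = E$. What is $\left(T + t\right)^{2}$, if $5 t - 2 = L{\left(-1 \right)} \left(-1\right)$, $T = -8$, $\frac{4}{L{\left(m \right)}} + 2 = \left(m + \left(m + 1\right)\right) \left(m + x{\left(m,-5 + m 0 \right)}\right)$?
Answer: $\frac{15376}{225} \approx 68.338$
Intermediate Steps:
$x{\left(E,A \right)} = - \frac{6}{5} + E$
$L{\left(m \right)} = \frac{4}{-2 + \left(1 + 2 m\right) \left(- \frac{6}{5} + 2 m\right)}$ ($L{\left(m \right)} = \frac{4}{-2 + \left(m + \left(m + 1\right)\right) \left(m + \left(- \frac{6}{5} + m\right)\right)} = \frac{4}{-2 + \left(m + \left(1 + m\right)\right) \left(- \frac{6}{5} + 2 m\right)} = \frac{4}{-2 + \left(1 + 2 m\right) \left(- \frac{6}{5} + 2 m\right)}$)
$t = - \frac{4}{15}$ ($t = \frac{2}{5} + \frac{\frac{10}{-8 - -1 + 10 \left(-1\right)^{2}} \left(-1\right)}{5} = \frac{2}{5} + \frac{\frac{10}{-8 + 1 + 10 \cdot 1} \left(-1\right)}{5} = \frac{2}{5} + \frac{\frac{10}{-8 + 1 + 10} \left(-1\right)}{5} = \frac{2}{5} + \frac{\frac{10}{3} \left(-1\right)}{5} = \frac{2}{5} + \frac{1}{5} \left(- \frac{10}{3}\right) = \frac{2}{5} - \frac{2}{3} = - \frac{4}{15} \approx -0.26667$)
$\left(T + t\right)^{2} = \left(-8 - \frac{4}{15}\right)^{2} = \left(- \frac{124}{15}\right)^{2} = \frac{15376}{225}$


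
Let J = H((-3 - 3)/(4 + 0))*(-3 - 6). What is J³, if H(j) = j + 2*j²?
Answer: -19683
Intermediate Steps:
J = -27 (J = (((-3 - 3)/(4 + 0))*(1 + 2*((-3 - 3)/(4 + 0))))*(-3 - 6) = ((-6/4)*(1 + 2*(-6/4)))*(-9) = ((-6*¼)*(1 + 2*(-6*¼)))*(-9) = -3*(1 + 2*(-3/2))/2*(-9) = -3*(1 - 3)/2*(-9) = -3/2*(-2)*(-9) = 3*(-9) = -27)
J³ = (-27)³ = -19683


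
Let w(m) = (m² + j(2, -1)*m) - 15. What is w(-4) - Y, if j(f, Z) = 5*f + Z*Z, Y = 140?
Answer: -183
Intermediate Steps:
j(f, Z) = Z² + 5*f (j(f, Z) = 5*f + Z² = Z² + 5*f)
w(m) = -15 + m² + 11*m (w(m) = (m² + ((-1)² + 5*2)*m) - 15 = (m² + (1 + 10)*m) - 15 = (m² + 11*m) - 15 = -15 + m² + 11*m)
w(-4) - Y = (-15 + (-4)² + 11*(-4)) - 1*140 = (-15 + 16 - 44) - 140 = -43 - 140 = -183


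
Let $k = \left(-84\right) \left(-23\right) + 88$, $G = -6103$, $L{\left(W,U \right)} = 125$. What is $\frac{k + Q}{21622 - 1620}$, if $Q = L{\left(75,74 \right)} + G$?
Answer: $- \frac{1979}{10001} \approx -0.19788$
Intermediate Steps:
$Q = -5978$ ($Q = 125 - 6103 = -5978$)
$k = 2020$ ($k = 1932 + 88 = 2020$)
$\frac{k + Q}{21622 - 1620} = \frac{2020 - 5978}{21622 - 1620} = - \frac{3958}{20002} = \left(-3958\right) \frac{1}{20002} = - \frac{1979}{10001}$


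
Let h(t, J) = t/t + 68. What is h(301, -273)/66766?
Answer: 69/66766 ≈ 0.0010335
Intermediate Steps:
h(t, J) = 69 (h(t, J) = 1 + 68 = 69)
h(301, -273)/66766 = 69/66766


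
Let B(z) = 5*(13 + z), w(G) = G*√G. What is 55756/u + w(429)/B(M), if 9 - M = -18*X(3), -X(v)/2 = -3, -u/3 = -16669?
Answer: 55756/50007 + 33*√429/50 ≈ 14.785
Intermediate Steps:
u = 50007 (u = -3*(-16669) = 50007)
X(v) = 6 (X(v) = -2*(-3) = 6)
w(G) = G^(3/2)
M = 117 (M = 9 - (-18)*6 = 9 - 1*(-108) = 9 + 108 = 117)
B(z) = 65 + 5*z
55756/u + w(429)/B(M) = 55756/50007 + 429^(3/2)/(65 + 5*117) = 55756*(1/50007) + (429*√429)/(65 + 585) = 55756/50007 + (429*√429)/650 = 55756/50007 + (429*√429)*(1/650) = 55756/50007 + 33*√429/50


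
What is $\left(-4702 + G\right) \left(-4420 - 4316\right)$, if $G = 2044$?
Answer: $23220288$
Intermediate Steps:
$\left(-4702 + G\right) \left(-4420 - 4316\right) = \left(-4702 + 2044\right) \left(-4420 - 4316\right) = \left(-2658\right) \left(-8736\right) = 23220288$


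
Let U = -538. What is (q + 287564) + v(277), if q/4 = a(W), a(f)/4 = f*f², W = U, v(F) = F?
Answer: -2491246111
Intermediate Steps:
W = -538
a(f) = 4*f³ (a(f) = 4*(f*f²) = 4*f³)
q = -2491533952 (q = 4*(4*(-538)³) = 4*(4*(-155720872)) = 4*(-622883488) = -2491533952)
(q + 287564) + v(277) = (-2491533952 + 287564) + 277 = -2491246388 + 277 = -2491246111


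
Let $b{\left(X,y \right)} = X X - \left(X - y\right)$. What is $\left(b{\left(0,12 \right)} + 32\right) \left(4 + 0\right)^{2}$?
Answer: $704$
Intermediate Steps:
$b{\left(X,y \right)} = y + X^{2} - X$ ($b{\left(X,y \right)} = X^{2} - \left(X - y\right) = y + X^{2} - X$)
$\left(b{\left(0,12 \right)} + 32\right) \left(4 + 0\right)^{2} = \left(\left(12 + 0^{2} - 0\right) + 32\right) \left(4 + 0\right)^{2} = \left(\left(12 + 0 + 0\right) + 32\right) 4^{2} = \left(12 + 32\right) 16 = 44 \cdot 16 = 704$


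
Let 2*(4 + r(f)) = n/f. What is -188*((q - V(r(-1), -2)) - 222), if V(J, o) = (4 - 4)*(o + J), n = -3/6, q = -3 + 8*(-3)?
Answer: 46812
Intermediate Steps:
q = -27 (q = -3 - 24 = -27)
n = -½ (n = -3*⅙ = -½ ≈ -0.50000)
r(f) = -4 - 1/(4*f) (r(f) = -4 + (-1/(2*f))/2 = -4 - 1/(4*f))
V(J, o) = 0 (V(J, o) = 0*(J + o) = 0)
-188*((q - V(r(-1), -2)) - 222) = -188*((-27 - 1*0) - 222) = -188*((-27 + 0) - 222) = -188*(-27 - 222) = -188*(-249) = 46812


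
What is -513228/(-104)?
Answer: 128307/26 ≈ 4934.9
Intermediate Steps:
-513228/(-104) = -513228*(-1)/104 = -4502*(-57/52) = 128307/26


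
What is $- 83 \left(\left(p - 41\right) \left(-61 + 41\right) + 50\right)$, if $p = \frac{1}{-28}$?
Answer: $- \frac{505885}{7} \approx -72269.0$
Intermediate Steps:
$p = - \frac{1}{28} \approx -0.035714$
$- 83 \left(\left(p - 41\right) \left(-61 + 41\right) + 50\right) = - 83 \left(\left(- \frac{1}{28} - 41\right) \left(-61 + 41\right) + 50\right) = - 83 \left(\left(- \frac{1149}{28}\right) \left(-20\right) + 50\right) = - 83 \left(\frac{5745}{7} + 50\right) = \left(-83\right) \frac{6095}{7} = - \frac{505885}{7}$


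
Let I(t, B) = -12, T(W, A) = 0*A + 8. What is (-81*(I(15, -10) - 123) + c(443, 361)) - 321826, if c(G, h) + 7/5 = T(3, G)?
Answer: -1554422/5 ≈ -3.1088e+5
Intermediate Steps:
T(W, A) = 8 (T(W, A) = 0 + 8 = 8)
c(G, h) = 33/5 (c(G, h) = -7/5 + 8 = 33/5)
(-81*(I(15, -10) - 123) + c(443, 361)) - 321826 = (-81*(-12 - 123) + 33/5) - 321826 = (-81*(-135) + 33/5) - 321826 = (10935 + 33/5) - 321826 = 54708/5 - 321826 = -1554422/5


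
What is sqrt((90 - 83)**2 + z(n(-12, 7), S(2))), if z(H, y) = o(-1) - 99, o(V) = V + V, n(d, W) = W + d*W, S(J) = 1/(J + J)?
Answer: 2*I*sqrt(13) ≈ 7.2111*I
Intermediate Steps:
S(J) = 1/(2*J)
n(d, W) = W + W*d
o(V) = 2*V
z(H, y) = -101 (z(H, y) = 2*(-1) - 99 = -2 - 99 = -101)
sqrt((90 - 83)**2 + z(n(-12, 7), S(2))) = sqrt((90 - 83)**2 - 101) = sqrt(7**2 - 101) = sqrt(49 - 101) = sqrt(-52) = 2*I*sqrt(13)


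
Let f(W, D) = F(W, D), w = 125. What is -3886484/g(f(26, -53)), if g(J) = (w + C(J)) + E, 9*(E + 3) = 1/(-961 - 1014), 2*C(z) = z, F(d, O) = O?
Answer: -138164506200/3395023 ≈ -40696.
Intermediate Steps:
C(z) = z/2
E = -53326/17775 (E = -3 + 1/(9*(-961 - 1014)) = -3 + (⅑)/(-1975) = -3 + (⅑)*(-1/1975) = -3 - 1/17775 = -53326/17775 ≈ -3.0001)
f(W, D) = D
g(J) = 2168549/17775 + J/2 (g(J) = (125 + J/2) - 53326/17775 = 2168549/17775 + J/2)
-3886484/g(f(26, -53)) = -3886484/(2168549/17775 + (½)*(-53)) = -3886484/(2168549/17775 - 53/2) = -3886484/3395023/35550 = -3886484*35550/3395023 = -138164506200/3395023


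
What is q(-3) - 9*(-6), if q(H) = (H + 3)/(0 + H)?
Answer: 54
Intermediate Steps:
q(H) = (3 + H)/H
q(-3) - 9*(-6) = (3 - 3)/(-3) - 9*(-6) = -⅓*0 + 54 = 0 + 54 = 54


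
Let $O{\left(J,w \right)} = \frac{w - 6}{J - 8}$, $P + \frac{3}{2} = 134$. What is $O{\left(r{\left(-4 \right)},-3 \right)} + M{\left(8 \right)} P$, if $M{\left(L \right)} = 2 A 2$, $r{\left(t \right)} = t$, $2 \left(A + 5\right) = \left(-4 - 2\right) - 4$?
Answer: $- \frac{21197}{4} \approx -5299.3$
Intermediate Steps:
$A = -10$ ($A = -5 + \frac{\left(-4 - 2\right) - 4}{2} = -5 + \frac{-6 - 4}{2} = -5 + \frac{1}{2} \left(-10\right) = -5 - 5 = -10$)
$P = \frac{265}{2}$ ($P = - \frac{3}{2} + 134 = \frac{265}{2} \approx 132.5$)
$M{\left(L \right)} = -40$ ($M{\left(L \right)} = 2 \left(-10\right) 2 = \left(-20\right) 2 = -40$)
$O{\left(J,w \right)} = \frac{-6 + w}{-8 + J}$
$O{\left(r{\left(-4 \right)},-3 \right)} + M{\left(8 \right)} P = \frac{-6 - 3}{-8 - 4} - 5300 = \frac{1}{-12} \left(-9\right) - 5300 = \left(- \frac{1}{12}\right) \left(-9\right) - 5300 = \frac{3}{4} - 5300 = - \frac{21197}{4}$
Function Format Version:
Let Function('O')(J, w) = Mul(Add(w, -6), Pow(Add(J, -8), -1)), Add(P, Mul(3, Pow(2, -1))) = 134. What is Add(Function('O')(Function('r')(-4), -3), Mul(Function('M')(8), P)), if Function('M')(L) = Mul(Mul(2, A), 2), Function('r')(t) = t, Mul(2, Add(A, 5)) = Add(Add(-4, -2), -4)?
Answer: Rational(-21197, 4) ≈ -5299.3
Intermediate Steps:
A = -10 (A = Add(-5, Mul(Rational(1, 2), Add(Add(-4, -2), -4))) = Add(-5, Mul(Rational(1, 2), Add(-6, -4))) = Add(-5, Mul(Rational(1, 2), -10)) = Add(-5, -5) = -10)
P = Rational(265, 2) (P = Add(Rational(-3, 2), 134) = Rational(265, 2) ≈ 132.50)
Function('M')(L) = -40 (Function('M')(L) = Mul(Mul(2, -10), 2) = Mul(-20, 2) = -40)
Function('O')(J, w) = Mul(Pow(Add(-8, J), -1), Add(-6, w)) (Function('O')(J, w) = Mul(Add(-6, w), Pow(Add(-8, J), -1)) = Mul(Pow(Add(-8, J), -1), Add(-6, w)))
Add(Function('O')(Function('r')(-4), -3), Mul(Function('M')(8), P)) = Add(Mul(Pow(Add(-8, -4), -1), Add(-6, -3)), Mul(-40, Rational(265, 2))) = Add(Mul(Pow(-12, -1), -9), -5300) = Add(Mul(Rational(-1, 12), -9), -5300) = Add(Rational(3, 4), -5300) = Rational(-21197, 4)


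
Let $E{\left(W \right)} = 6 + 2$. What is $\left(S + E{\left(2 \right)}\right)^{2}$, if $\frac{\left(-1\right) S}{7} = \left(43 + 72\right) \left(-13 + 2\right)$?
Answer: $78552769$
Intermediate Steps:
$S = 8855$ ($S = - 7 \left(43 + 72\right) \left(-13 + 2\right) = - 7 \cdot 115 \left(-11\right) = \left(-7\right) \left(-1265\right) = 8855$)
$E{\left(W \right)} = 8$
$\left(S + E{\left(2 \right)}\right)^{2} = \left(8855 + 8\right)^{2} = 8863^{2} = 78552769$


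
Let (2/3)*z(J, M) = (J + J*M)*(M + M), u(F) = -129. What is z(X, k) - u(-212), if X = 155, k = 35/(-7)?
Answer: 9429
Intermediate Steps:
k = -5 (k = 35*(-1/7) = -5)
z(J, M) = 3*M*(J + J*M) (z(J, M) = 3*((J + J*M)*(M + M))/2 = 3*((J + J*M)*(2*M))/2 = 3*(2*M*(J + J*M))/2 = 3*M*(J + J*M))
z(X, k) - u(-212) = 3*155*(-5)*(1 - 5) - 1*(-129) = 3*155*(-5)*(-4) + 129 = 9300 + 129 = 9429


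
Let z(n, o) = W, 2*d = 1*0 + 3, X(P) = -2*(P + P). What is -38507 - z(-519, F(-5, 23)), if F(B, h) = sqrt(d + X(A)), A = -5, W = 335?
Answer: -38842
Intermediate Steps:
X(P) = -4*P
d = 3/2 (d = (1*0 + 3)/2 = (0 + 3)/2 = (1/2)*3 = 3/2 ≈ 1.5000)
F(B, h) = sqrt(86)/2 (F(B, h) = sqrt(3/2 - 4*(-5)) = sqrt(3/2 + 20) = sqrt(43/2) = sqrt(86)/2)
z(n, o) = 335
-38507 - z(-519, F(-5, 23)) = -38507 - 1*335 = -38507 - 335 = -38842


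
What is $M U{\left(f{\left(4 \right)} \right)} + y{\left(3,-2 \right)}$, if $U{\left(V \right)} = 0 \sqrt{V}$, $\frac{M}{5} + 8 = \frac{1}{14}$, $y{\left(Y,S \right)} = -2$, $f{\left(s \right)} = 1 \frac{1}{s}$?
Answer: $-2$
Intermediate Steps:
$f{\left(s \right)} = \frac{1}{s}$
$M = - \frac{555}{14}$ ($M = -40 + \frac{5}{14} = - \frac{555}{14} \approx -39.643$)
$U{\left(V \right)} = 0$
$M U{\left(f{\left(4 \right)} \right)} + y{\left(3,-2 \right)} = \left(- \frac{555}{14}\right) 0 - 2 = 0 - 2 = -2$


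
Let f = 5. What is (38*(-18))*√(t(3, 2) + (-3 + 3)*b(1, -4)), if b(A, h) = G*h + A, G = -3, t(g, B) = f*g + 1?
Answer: -2736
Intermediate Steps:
t(g, B) = 1 + 5*g (t(g, B) = 5*g + 1 = 1 + 5*g)
b(A, h) = A - 3*h (b(A, h) = -3*h + A = A - 3*h)
(38*(-18))*√(t(3, 2) + (-3 + 3)*b(1, -4)) = (38*(-18))*√((1 + 5*3) + (-3 + 3)*(1 - 3*(-4))) = -684*√((1 + 15) + 0*(1 + 12)) = -684*√(16 + 0*13) = -684*√(16 + 0) = -684*√16 = -684*4 = -2736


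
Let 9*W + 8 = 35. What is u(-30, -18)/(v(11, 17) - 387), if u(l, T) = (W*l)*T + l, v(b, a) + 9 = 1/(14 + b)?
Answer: -39750/9899 ≈ -4.0156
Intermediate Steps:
v(b, a) = -9 + 1/(14 + b)
W = 3 (W = -8/9 + (1/9)*35 = -8/9 + 35/9 = 3)
u(l, T) = l + 3*T*l (u(l, T) = (3*l)*T + l = 3*T*l + l = l + 3*T*l)
u(-30, -18)/(v(11, 17) - 387) = (-30*(1 + 3*(-18)))/((-125 - 9*11)/(14 + 11) - 387) = (-30*(1 - 54))/((-125 - 99)/25 - 387) = (-30*(-53))/((1/25)*(-224) - 387) = 1590/(-224/25 - 387) = 1590/(-9899/25) = -25/9899*1590 = -39750/9899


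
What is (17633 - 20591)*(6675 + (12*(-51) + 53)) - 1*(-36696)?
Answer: -18054432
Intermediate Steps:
(17633 - 20591)*(6675 + (12*(-51) + 53)) - 1*(-36696) = -2958*(6675 + (-612 + 53)) + 36696 = -2958*(6675 - 559) + 36696 = -2958*6116 + 36696 = -18091128 + 36696 = -18054432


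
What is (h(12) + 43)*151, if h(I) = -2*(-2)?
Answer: 7097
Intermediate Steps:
h(I) = 4
(h(12) + 43)*151 = (4 + 43)*151 = 47*151 = 7097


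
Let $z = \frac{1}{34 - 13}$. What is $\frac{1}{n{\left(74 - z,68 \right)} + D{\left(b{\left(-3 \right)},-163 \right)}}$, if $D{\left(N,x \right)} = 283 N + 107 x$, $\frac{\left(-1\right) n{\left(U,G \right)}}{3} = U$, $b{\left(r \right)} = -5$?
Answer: $- \frac{7}{133545} \approx -5.2417 \cdot 10^{-5}$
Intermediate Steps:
$z = \frac{1}{21} \approx 0.047619$
$n{\left(U,G \right)} = - 3 U$
$D{\left(N,x \right)} = 107 x + 283 N$
$\frac{1}{n{\left(74 - z,68 \right)} + D{\left(b{\left(-3 \right)},-163 \right)}} = \frac{1}{- 3 \left(74 - \frac{1}{21}\right) + \left(107 \left(-163\right) + 283 \left(-5\right)\right)} = \frac{1}{- 3 \left(74 - \frac{1}{21}\right) - 18856} = \frac{1}{\left(-3\right) \frac{1553}{21} - 18856} = \frac{1}{- \frac{1553}{7} - 18856} = \frac{1}{- \frac{133545}{7}} = - \frac{7}{133545}$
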